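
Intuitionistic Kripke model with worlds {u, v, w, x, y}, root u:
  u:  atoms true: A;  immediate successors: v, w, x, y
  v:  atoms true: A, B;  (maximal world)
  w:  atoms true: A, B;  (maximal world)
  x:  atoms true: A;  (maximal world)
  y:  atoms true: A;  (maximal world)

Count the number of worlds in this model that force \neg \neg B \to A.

u: forces it.
v: forces it.
w: forces it.
x: forces it.
y: forces it.
Worlds forcing the formula: {u, v, w, x, y}.

5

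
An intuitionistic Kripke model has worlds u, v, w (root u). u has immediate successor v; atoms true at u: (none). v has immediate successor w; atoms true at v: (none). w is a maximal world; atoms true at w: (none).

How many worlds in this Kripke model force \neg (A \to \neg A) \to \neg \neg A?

u: forces it.
v: forces it.
w: forces it.
Worlds forcing the formula: {u, v, w}.

3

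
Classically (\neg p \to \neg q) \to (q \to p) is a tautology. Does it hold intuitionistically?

No

This is the converse of contraposition, which is not intuitionistically valid.
A Kripke countermodel: worlds 0, 1; order generated by 0 \le 1; atoms true at each world — 0:{q}; 1:{p,q}.
0 \nVdash (\neg p \to \neg q) \to (q \to p): already at 0 itself, 0 \Vdash \neg p \to \neg q but 0 \nVdash q \to p.
0 \nVdash q \to p: already at 0 itself, 0 \Vdash q but 0 \nVdash p.
0 lacks atom p, so 0 \nVdash p.
So the root 0 does not force the formula.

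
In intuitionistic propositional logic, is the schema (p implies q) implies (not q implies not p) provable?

Yes

This is the forward direction of contraposition, which is intuitionistically derivable.
Assume p implies q and not q. If p held then q would follow, contradicting not q; so not p.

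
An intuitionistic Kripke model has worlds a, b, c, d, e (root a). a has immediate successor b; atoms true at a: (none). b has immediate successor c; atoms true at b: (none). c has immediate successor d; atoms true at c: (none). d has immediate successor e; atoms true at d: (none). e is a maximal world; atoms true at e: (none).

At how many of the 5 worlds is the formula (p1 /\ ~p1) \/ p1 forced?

0

a: does not force it — a ||-/- (p1 /\ ~p1) \/ p1: neither disjunct is forced at a.
b: does not force it — b ||-/- (p1 /\ ~p1) \/ p1: neither disjunct is forced at b.
c: does not force it.
d: does not force it.
e: does not force it.
Worlds forcing the formula: { }.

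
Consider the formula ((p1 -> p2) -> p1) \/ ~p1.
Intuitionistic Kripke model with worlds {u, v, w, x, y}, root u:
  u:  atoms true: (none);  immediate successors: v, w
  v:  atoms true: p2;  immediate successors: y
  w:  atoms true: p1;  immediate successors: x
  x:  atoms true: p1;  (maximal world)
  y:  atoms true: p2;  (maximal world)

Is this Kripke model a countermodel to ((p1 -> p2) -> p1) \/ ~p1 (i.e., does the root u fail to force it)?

Yes

u ||-/- ((p1 -> p2) -> p1) \/ ~p1: neither disjunct is forced at u.
u ||-/- (p1 -> p2) -> p1: at the accessible world v, v ||- p1 -> p2 but v ||-/- p1.
v lacks atom p1, so v ||-/- p1.
So the root u does not force ((p1 -> p2) -> p1) \/ ~p1; the model is a countermodel.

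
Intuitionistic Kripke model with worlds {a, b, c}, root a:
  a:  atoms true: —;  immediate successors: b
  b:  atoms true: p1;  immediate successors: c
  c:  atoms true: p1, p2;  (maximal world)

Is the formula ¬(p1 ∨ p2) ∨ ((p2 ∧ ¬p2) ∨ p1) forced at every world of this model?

Not every world: a ⊮ ¬(p1 ∨ p2) ∨ ((p2 ∧ ¬p2) ∨ p1).
a ⊮ ¬(p1 ∨ p2) ∨ ((p2 ∧ ¬p2) ∨ p1): neither disjunct is forced at a.
a ⊮ ¬(p1 ∨ p2) since b is accessible from a and b ⊩ p1 ∨ p2.

No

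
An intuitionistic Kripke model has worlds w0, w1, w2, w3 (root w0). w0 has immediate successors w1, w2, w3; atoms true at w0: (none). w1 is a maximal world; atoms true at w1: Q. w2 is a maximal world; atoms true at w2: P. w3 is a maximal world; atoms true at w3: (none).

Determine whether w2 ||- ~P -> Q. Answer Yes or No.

w2 ||- ~P -> Q vacuously: no world accessible from w2 forces the antecedent ~P.

Yes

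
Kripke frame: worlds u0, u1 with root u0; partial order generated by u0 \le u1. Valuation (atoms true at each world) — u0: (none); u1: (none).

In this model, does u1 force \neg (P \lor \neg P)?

No

u1 \nVdash \neg (P \lor \neg P) since u1 is accessible from u1 and u1 \Vdash P \lor \neg P.
u1 \Vdash P \lor \neg P via the disjunct \neg P.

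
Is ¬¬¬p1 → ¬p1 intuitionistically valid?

Yes

This is triple-negation reduction, which is intuitionistically derivable.
Assume ¬¬¬p1 and suppose p1. Then ¬¬p1 (double-negation introduction), contradicting ¬¬¬p1. So ¬p1.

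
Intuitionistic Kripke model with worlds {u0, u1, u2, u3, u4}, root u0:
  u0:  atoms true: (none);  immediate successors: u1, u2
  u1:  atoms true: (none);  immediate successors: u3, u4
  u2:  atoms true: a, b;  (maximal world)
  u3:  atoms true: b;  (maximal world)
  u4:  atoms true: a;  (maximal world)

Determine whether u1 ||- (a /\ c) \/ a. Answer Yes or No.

No

u1 ||-/- (a /\ c) \/ a: neither disjunct is forced at u1.
u1 ||-/- a /\ c since u1 fails a.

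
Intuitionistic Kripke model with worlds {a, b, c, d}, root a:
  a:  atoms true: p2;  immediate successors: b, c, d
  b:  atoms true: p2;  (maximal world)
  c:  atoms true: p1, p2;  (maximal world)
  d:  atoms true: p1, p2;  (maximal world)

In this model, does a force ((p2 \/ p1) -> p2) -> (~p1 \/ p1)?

No

a ||-/- ((p2 \/ p1) -> p2) -> (~p1 \/ p1): already at a itself, a ||- (p2 \/ p1) -> p2 but a ||-/- ~p1 \/ p1.
a ||-/- ~p1 \/ p1: neither disjunct is forced at a.
a ||-/- ~p1 since c is accessible from a and c ||- p1.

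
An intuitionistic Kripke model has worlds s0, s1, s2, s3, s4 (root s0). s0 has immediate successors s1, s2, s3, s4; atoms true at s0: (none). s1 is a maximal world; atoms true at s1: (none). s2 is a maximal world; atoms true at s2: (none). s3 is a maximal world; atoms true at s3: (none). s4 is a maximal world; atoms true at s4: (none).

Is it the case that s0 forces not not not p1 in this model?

Yes

s0 forces not not not p1: no world accessible from s0 forces not not p1.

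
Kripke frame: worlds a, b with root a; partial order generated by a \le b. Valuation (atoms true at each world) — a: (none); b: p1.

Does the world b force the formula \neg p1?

No

b \nVdash \neg p1 since b is accessible from b and b \Vdash p1.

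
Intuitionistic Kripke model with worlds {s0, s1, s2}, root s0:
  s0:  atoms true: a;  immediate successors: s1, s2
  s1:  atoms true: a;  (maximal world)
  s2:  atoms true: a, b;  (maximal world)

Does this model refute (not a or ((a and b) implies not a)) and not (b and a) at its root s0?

Yes

s0 does not force (not a or ((a and b) implies not a)) and not (b and a) since s0 fails not a or ((a and b) implies not a).
So the root s0 does not force (not a or ((a and b) implies not a)) and not (b and a); the model is a countermodel.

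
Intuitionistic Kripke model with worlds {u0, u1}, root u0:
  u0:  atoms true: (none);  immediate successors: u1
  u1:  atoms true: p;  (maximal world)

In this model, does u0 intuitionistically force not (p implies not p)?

u0 forces not (p implies not p): no world accessible from u0 forces p implies not p.

Yes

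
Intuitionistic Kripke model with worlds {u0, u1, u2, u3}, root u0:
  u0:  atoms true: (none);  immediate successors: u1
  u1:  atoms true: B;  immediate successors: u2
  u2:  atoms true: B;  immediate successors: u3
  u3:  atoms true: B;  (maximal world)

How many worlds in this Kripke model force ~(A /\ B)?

u0: forces it.
u1: forces it.
u2: forces it.
u3: forces it.
Worlds forcing the formula: {u0, u1, u2, u3}.

4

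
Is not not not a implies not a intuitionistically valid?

This is triple-negation reduction, which is intuitionistically derivable.
Assume not not not a and suppose a. Then not not a (double-negation introduction), contradicting not not not a. So not a.

Yes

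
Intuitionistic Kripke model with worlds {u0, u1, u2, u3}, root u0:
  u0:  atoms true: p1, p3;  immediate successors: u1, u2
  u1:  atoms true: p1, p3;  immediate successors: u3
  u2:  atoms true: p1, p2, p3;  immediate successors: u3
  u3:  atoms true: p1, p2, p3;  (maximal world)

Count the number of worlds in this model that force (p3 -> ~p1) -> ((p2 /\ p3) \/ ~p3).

4

u0: forces it.
u1: forces it.
u2: forces it.
u3: forces it.
Worlds forcing the formula: {u0, u1, u2, u3}.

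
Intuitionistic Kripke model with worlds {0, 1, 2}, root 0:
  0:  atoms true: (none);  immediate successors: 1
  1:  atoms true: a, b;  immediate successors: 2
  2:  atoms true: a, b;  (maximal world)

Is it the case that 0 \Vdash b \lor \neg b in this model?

No

0 \nVdash b \lor \neg b: neither disjunct is forced at 0.
0 lacks atom b, so 0 \nVdash b.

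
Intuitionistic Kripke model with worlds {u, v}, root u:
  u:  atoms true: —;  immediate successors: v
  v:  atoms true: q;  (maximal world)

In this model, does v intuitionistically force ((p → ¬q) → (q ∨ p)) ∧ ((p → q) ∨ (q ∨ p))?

Yes

v ⊩ ((p → ¬q) → (q ∨ p)) ∧ ((p → q) ∨ (q ∨ p)) since v forces both conjuncts.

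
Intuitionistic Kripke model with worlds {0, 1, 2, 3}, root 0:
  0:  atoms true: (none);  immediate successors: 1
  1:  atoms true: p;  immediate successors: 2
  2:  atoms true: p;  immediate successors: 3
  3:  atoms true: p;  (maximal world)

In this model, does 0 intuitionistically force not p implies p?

Yes

0 forces not p implies p vacuously: no world accessible from 0 forces the antecedent not p.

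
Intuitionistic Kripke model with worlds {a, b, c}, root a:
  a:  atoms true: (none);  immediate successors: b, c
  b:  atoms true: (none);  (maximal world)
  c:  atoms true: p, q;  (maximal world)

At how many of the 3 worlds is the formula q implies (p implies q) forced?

a: forces it.
b: forces it.
c: forces it.
Worlds forcing the formula: {a, b, c}.

3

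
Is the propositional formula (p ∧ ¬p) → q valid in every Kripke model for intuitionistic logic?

Yes

This is an instance of ex falso quodlibet, which is intuitionistically derivable.
No world can force both p and ¬p, so the antecedent p ∧ ¬p is never forced and the implication holds vacuously at every world.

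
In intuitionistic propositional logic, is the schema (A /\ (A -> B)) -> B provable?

Yes

This is modus ponens in implicational form, which is intuitionistically derivable.
If a world forces A and A -> B, then applying the implication at that world (which is accessible from itself) gives B.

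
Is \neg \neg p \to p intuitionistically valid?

This is double-negation elimination, which is not intuitionistically valid.
A Kripke countermodel: worlds a, b; order generated by a \le b; atoms true at each world — a:{}; b:{p}.
a \nVdash \neg \neg p \to p: already at a itself, a \Vdash \neg \neg p but a \nVdash p.
a lacks atom p, so a \nVdash p.
So the root a does not force the formula.

No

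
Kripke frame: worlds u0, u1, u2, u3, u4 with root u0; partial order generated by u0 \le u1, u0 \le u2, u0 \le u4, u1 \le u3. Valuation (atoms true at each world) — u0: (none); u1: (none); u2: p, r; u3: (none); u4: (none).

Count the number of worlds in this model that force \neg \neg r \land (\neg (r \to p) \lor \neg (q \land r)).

u0: does not force it — u0 \nVdash \neg \neg r \land (\neg (r \to p) \lor \neg (q \land r)) since u0 fails \neg \neg r.
u1: does not force it — u1 \nVdash \neg \neg r \land (\neg (r \to p) \lor \neg (q \land r)) since u1 fails \neg \neg r.
u2: forces it.
u3: does not force it.
u4: does not force it.
Worlds forcing the formula: {u2}.

1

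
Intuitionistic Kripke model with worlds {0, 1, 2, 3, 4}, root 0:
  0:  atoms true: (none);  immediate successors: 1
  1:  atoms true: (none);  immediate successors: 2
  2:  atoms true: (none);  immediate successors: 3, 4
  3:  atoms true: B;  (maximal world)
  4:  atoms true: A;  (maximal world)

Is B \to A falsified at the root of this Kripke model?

Yes

0 \nVdash B \to A: at the accessible world 3, 3 \Vdash B but 3 \nVdash A.
3 lacks atom A, so 3 \nVdash A.
So the root 0 does not force B \to A; the model is a countermodel.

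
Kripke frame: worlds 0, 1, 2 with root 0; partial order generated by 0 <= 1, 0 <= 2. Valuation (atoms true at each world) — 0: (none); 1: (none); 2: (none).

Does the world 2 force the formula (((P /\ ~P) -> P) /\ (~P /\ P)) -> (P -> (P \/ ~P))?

2 ||- (((P /\ ~P) -> P) /\ (~P /\ P)) -> (P -> (P \/ ~P)) vacuously: no world accessible from 2 forces the antecedent ((P /\ ~P) -> P) /\ (~P /\ P).

Yes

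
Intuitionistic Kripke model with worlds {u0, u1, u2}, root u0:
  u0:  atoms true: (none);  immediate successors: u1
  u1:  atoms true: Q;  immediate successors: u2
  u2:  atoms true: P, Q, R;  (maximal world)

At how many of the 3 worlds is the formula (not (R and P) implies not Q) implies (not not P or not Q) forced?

3

u0: forces it.
u1: forces it.
u2: forces it.
Worlds forcing the formula: {u0, u1, u2}.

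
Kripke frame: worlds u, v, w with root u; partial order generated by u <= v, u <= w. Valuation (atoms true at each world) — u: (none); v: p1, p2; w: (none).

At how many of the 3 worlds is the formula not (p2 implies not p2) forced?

1

u: does not force it — u does not force not (p2 implies not p2) since w is accessible from u and w forces p2 implies not p2.
v: forces it.
w: does not force it — w does not force not (p2 implies not p2) since w is accessible from w and w forces p2 implies not p2.
Worlds forcing the formula: {v}.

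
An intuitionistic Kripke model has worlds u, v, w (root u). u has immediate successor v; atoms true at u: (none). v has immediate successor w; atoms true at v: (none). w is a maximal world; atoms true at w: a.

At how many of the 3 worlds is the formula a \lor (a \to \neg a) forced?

1

u: does not force it — u \nVdash a \lor (a \to \neg a): neither disjunct is forced at u.
v: does not force it — v \nVdash a \lor (a \to \neg a): neither disjunct is forced at v.
w: forces it.
Worlds forcing the formula: {w}.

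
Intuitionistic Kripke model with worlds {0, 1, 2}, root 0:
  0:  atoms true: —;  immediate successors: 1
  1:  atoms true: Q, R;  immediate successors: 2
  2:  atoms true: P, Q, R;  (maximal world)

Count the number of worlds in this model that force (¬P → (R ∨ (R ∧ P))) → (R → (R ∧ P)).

1

0: does not force it — 0 ⊮ (¬P → (R ∨ (R ∧ P))) → (R → (R ∧ P)): already at 0 itself, 0 ⊩ ¬P → (R ∨ (R ∧ P)) but 0 ⊮ R → (R ∧ P).
1: does not force it.
2: forces it.
Worlds forcing the formula: {2}.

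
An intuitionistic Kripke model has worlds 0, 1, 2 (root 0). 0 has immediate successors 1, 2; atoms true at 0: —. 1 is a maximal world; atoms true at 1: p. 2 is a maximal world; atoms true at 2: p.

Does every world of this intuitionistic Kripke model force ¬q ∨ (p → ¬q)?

0 ⊩ ¬q ∨ (p → ¬q) via the disjunct ¬q.
Since the root 0 forces ¬q ∨ (p → ¬q) and forcing is persistent (monotone upward), every world forces it.

Yes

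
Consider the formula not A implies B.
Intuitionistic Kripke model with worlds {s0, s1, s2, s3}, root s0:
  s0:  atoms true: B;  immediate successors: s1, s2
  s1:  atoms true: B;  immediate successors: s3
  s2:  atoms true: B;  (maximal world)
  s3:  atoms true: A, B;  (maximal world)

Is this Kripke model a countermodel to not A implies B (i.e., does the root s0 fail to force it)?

s0 forces not A implies B: every world accessible from s0 that forces not A (namely s2) also forces B.
So the root s0 forces not A implies B; the model is not a countermodel.

No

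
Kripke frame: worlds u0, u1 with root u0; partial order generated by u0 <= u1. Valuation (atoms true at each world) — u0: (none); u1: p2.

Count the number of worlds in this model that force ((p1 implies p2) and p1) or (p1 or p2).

u0: does not force it — u0 does not force ((p1 implies p2) and p1) or (p1 or p2): neither disjunct is forced at u0.
u1: forces it.
Worlds forcing the formula: {u1}.

1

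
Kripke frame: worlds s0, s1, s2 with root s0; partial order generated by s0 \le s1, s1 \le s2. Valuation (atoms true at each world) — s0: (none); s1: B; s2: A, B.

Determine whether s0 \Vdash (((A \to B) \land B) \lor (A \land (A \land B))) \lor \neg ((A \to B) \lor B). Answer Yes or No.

No

s0 \nVdash (((A \to B) \land B) \lor (A \land (A \land B))) \lor \neg ((A \to B) \lor B): neither disjunct is forced at s0.
s0 \nVdash ((A \to B) \land B) \lor (A \land (A \land B)): neither disjunct is forced at s0.
s0 \nVdash (A \to B) \land B since s0 fails B.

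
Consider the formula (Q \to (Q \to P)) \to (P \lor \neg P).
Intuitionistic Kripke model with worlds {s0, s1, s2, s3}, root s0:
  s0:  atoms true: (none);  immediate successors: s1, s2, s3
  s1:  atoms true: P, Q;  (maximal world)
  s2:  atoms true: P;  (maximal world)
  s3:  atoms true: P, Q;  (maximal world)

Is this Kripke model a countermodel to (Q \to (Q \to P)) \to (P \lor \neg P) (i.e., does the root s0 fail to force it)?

Yes

s0 \nVdash (Q \to (Q \to P)) \to (P \lor \neg P): already at s0 itself, s0 \Vdash Q \to (Q \to P) but s0 \nVdash P \lor \neg P.
s0 \nVdash P \lor \neg P: neither disjunct is forced at s0.
s0 lacks atom P, so s0 \nVdash P.
So the root s0 does not force (Q \to (Q \to P)) \to (P \lor \neg P); the model is a countermodel.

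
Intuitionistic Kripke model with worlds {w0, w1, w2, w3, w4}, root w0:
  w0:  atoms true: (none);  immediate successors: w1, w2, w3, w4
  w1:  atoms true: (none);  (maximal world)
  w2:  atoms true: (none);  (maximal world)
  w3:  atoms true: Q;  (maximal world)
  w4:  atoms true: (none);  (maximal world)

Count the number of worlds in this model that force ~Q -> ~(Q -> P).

1

w0: does not force it — w0 ||-/- ~Q -> ~(Q -> P): at the accessible world w1, w1 ||- ~Q but w1 ||-/- ~(Q -> P).
w1: does not force it — w1 ||-/- ~Q -> ~(Q -> P): already at w1 itself, w1 ||- ~Q but w1 ||-/- ~(Q -> P).
w2: does not force it — w2 ||-/- ~Q -> ~(Q -> P): already at w2 itself, w2 ||- ~Q but w2 ||-/- ~(Q -> P).
w3: forces it.
w4: does not force it.
Worlds forcing the formula: {w3}.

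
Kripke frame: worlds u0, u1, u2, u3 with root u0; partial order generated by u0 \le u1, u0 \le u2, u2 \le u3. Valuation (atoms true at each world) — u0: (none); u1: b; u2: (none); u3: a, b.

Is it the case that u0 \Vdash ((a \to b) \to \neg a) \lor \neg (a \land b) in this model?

No

u0 \nVdash ((a \to b) \to \neg a) \lor \neg (a \land b): neither disjunct is forced at u0.
u0 \nVdash (a \to b) \to \neg a: already at u0 itself, u0 \Vdash a \to b but u0 \nVdash \neg a.
u0 \nVdash \neg a since u3 is accessible from u0 and u3 \Vdash a.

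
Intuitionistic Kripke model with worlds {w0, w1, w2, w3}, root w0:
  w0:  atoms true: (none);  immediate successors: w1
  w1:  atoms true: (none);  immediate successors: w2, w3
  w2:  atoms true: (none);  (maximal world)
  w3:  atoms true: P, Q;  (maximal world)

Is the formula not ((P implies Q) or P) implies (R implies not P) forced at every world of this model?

w0 forces not ((P implies Q) or P) implies (R implies not P) vacuously: no world accessible from w0 forces the antecedent not ((P implies Q) or P).
Since the root w0 forces not ((P implies Q) or P) implies (R implies not P) and forcing is persistent (monotone upward), every world forces it.

Yes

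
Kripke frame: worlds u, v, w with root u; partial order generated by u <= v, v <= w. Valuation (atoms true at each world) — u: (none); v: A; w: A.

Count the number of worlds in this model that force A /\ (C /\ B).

u: does not force it — u ||-/- A /\ (C /\ B) since u fails A.
v: does not force it — v ||-/- A /\ (C /\ B) since v fails C /\ B.
w: does not force it — w ||-/- A /\ (C /\ B) since w fails C /\ B.
Worlds forcing the formula: { }.

0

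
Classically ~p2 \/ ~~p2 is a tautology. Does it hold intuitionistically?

No

This is the weak law of excluded middle, which is not intuitionistically valid.
A Kripke countermodel: worlds u, v, w; order generated by u <= v, u <= w; atoms true at each world — u:{}; v:{p2}; w:{}.
u ||-/- ~p2 \/ ~~p2: neither disjunct is forced at u.
u ||-/- ~p2 since v is accessible from u and v ||- p2.
So the root u does not force the formula.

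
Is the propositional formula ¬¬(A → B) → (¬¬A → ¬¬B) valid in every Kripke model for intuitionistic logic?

This is the distribution of double negation over implication, which is intuitionistically derivable.
Assume ¬¬(A → B) and ¬¬A; suppose ¬B. Then A → B would give ¬A (by contraposition), contradicting ¬¬A; so ¬(A → B), contradicting ¬¬(A → B). Hence ¬¬B.

Yes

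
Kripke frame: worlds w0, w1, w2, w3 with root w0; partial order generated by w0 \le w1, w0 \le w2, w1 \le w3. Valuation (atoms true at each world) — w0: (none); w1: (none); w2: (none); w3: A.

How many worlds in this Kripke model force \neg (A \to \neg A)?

2

w0: does not force it — w0 \nVdash \neg (A \to \neg A) since w2 is accessible from w0 and w2 \Vdash A \to \neg A.
w1: forces it.
w2: does not force it — w2 \nVdash \neg (A \to \neg A) since w2 is accessible from w2 and w2 \Vdash A \to \neg A.
w3: forces it.
Worlds forcing the formula: {w1, w3}.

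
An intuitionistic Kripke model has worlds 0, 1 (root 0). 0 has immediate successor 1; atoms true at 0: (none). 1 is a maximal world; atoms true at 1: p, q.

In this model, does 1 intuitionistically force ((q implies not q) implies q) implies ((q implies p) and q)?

1 forces ((q implies not q) implies q) implies ((q implies p) and q): every world accessible from 1 that forces (q implies not q) implies q (namely 1) also forces (q implies p) and q.

Yes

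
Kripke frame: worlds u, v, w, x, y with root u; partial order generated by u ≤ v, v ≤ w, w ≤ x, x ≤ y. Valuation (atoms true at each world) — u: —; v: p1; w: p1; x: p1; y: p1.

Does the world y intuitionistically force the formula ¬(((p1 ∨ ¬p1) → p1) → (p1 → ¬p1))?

Yes

y ⊩ ¬(((p1 ∨ ¬p1) → p1) → (p1 → ¬p1)): no world accessible from y forces ((p1 ∨ ¬p1) → p1) → (p1 → ¬p1).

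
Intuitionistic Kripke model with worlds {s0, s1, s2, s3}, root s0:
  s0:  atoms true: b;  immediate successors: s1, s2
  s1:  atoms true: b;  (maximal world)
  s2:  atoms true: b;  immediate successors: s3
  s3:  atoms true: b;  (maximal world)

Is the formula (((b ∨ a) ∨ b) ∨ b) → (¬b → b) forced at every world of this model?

s0 ⊩ (((b ∨ a) ∨ b) ∨ b) → (¬b → b): every world accessible from s0 that forces ((b ∨ a) ∨ b) ∨ b (namely s0, s1, s2, s3) also forces ¬b → b.
Since the root s0 forces (((b ∨ a) ∨ b) ∨ b) → (¬b → b) and forcing is persistent (monotone upward), every world forces it.

Yes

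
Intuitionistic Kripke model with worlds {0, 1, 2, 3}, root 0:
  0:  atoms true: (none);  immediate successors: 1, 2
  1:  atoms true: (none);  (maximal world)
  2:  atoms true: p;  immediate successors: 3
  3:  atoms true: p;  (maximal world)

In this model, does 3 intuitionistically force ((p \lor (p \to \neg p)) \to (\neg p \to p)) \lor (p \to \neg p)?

Yes

3 \Vdash ((p \lor (p \to \neg p)) \to (\neg p \to p)) \lor (p \to \neg p) via the disjunct (p \lor (p \to \neg p)) \to (\neg p \to p).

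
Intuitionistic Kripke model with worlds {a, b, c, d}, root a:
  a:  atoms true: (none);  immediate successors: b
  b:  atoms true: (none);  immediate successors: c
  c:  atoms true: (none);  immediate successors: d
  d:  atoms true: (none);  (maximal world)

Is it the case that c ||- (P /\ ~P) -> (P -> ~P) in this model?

c ||- (P /\ ~P) -> (P -> ~P) vacuously: no world accessible from c forces the antecedent P /\ ~P.

Yes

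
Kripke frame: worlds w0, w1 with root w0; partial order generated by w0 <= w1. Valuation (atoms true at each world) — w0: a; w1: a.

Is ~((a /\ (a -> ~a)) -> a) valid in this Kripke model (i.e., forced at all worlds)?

No

Not every world: w0 ||-/- ~((a /\ (a -> ~a)) -> a).
w0 ||-/- ~((a /\ (a -> ~a)) -> a) since w0 is accessible from w0 and w0 ||- (a /\ (a -> ~a)) -> a.
w0 ||- (a /\ (a -> ~a)) -> a vacuously: no world accessible from w0 forces the antecedent a /\ (a -> ~a).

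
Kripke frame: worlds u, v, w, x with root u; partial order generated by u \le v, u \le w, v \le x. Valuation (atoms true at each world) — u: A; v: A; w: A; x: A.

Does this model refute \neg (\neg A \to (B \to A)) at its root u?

u \nVdash \neg (\neg A \to (B \to A)) since u is accessible from u and u \Vdash \neg A \to (B \to A).
u \Vdash \neg A \to (B \to A) vacuously: no world accessible from u forces the antecedent \neg A.
So the root u does not force \neg (\neg A \to (B \to A)); the model is a countermodel.

Yes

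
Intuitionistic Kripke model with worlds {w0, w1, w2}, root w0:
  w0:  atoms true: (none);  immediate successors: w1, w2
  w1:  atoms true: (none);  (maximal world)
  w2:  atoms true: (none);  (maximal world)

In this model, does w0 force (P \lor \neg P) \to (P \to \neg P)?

Yes

w0 \Vdash (P \lor \neg P) \to (P \to \neg P): every world accessible from w0 that forces P \lor \neg P (namely w0, w1, w2) also forces P \to \neg P.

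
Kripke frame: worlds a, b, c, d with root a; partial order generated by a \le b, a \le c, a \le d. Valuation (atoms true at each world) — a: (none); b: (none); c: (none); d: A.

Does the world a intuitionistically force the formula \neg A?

No

a \nVdash \neg A since d is accessible from a and d \Vdash A.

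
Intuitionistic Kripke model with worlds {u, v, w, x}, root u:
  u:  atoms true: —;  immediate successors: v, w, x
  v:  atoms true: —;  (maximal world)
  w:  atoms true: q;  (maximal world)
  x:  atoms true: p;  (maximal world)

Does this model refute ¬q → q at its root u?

Yes

u ⊮ ¬q → q: at the accessible world v, v ⊩ ¬q but v ⊮ q.
v lacks atom q, so v ⊮ q.
So the root u does not force ¬q → q; the model is a countermodel.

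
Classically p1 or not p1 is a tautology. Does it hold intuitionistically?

No

This is the law of excluded middle, which is not intuitionistically valid.
A Kripke countermodel: worlds a, b; order generated by a <= b; atoms true at each world — a:{}; b:{p1}.
a does not force p1 or not p1: neither disjunct is forced at a.
a lacks atom p1, so a does not force p1.
So the root a does not force the formula.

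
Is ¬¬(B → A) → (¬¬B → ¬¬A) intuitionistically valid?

This is the distribution of double negation over implication, which is intuitionistically derivable.
Assume ¬¬(B → A) and ¬¬B; suppose ¬A. Then B → A would give ¬B (by contraposition), contradicting ¬¬B; so ¬(B → A), contradicting ¬¬(B → A). Hence ¬¬A.

Yes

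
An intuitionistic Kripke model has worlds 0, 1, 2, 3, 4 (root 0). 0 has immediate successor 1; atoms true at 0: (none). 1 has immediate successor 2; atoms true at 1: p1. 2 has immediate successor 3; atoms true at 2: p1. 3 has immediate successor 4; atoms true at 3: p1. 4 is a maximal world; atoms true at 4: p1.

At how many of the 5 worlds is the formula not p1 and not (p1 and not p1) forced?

0

0: does not force it — 0 does not force not p1 and not (p1 and not p1) since 0 fails not p1.
1: does not force it.
2: does not force it.
3: does not force it.
4: does not force it.
Worlds forcing the formula: { }.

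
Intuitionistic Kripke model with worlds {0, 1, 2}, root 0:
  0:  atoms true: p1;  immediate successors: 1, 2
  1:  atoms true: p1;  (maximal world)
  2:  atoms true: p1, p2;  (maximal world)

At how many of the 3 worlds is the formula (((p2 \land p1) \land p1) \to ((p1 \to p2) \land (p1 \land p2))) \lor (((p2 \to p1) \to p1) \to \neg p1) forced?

3

0: forces it.
1: forces it.
2: forces it.
Worlds forcing the formula: {0, 1, 2}.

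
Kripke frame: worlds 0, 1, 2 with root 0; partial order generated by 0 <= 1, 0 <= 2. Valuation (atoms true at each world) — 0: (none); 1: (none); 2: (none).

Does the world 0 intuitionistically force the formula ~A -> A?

No

0 ||-/- ~A -> A: already at 0 itself, 0 ||- ~A but 0 ||-/- A.
0 lacks atom A, so 0 ||-/- A.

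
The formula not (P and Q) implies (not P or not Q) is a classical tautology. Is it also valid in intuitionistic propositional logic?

This is the constructively invalid direction of De Morgan's law for conjunction, which is not intuitionistically valid.
A Kripke countermodel: worlds a, b, c; order generated by a <= b, a <= c; atoms true at each world — a:{}; b:{P}; c:{Q}.
a does not force not (P and Q) implies (not P or not Q): already at a itself, a forces not (P and Q) but a does not force not P or not Q.
a does not force not P or not Q: neither disjunct is forced at a.
a does not force not P since b is accessible from a and b forces P.
So the root a does not force the formula.

No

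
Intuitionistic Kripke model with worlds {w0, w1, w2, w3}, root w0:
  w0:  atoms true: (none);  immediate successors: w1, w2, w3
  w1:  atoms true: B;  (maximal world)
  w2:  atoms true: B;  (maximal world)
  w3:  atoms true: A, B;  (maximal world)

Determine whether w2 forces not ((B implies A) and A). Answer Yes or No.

Yes

w2 forces not ((B implies A) and A): no world accessible from w2 forces (B implies A) and A.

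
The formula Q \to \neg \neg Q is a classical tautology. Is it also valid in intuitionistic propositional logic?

This is double-negation introduction, which is intuitionistically derivable.
If a world forces Q then every accessible world forces Q (persistence), so none forces \neg Q; hence \neg \neg Q.

Yes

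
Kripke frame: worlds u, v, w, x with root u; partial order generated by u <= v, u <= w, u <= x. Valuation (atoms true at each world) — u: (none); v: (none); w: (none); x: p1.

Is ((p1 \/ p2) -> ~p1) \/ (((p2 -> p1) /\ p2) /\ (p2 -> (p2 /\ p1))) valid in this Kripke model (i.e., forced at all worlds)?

Not every world: u ||-/- ((p1 \/ p2) -> ~p1) \/ (((p2 -> p1) /\ p2) /\ (p2 -> (p2 /\ p1))).
u ||-/- ((p1 \/ p2) -> ~p1) \/ (((p2 -> p1) /\ p2) /\ (p2 -> (p2 /\ p1))): neither disjunct is forced at u.
u ||-/- (p1 \/ p2) -> ~p1: at the accessible world x, x ||- p1 \/ p2 but x ||-/- ~p1.
x ||-/- ~p1 since x is accessible from x and x ||- p1.

No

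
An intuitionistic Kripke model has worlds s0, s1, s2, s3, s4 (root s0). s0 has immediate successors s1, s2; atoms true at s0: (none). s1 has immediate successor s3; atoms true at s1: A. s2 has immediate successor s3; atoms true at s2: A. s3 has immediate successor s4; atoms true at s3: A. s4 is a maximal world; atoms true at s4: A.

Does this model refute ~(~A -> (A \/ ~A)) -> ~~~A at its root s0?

No

s0 ||- ~(~A -> (A \/ ~A)) -> ~~~A vacuously: no world accessible from s0 forces the antecedent ~(~A -> (A \/ ~A)).
So the root s0 forces ~(~A -> (A \/ ~A)) -> ~~~A; the model is not a countermodel.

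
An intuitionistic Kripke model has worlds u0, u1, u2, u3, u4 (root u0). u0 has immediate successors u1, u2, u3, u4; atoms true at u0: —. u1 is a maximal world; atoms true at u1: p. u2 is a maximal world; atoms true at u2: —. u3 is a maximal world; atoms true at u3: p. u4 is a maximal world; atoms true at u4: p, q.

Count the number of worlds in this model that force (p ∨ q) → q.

2

u0: does not force it — u0 ⊮ (p ∨ q) → q: at the accessible world u1, u1 ⊩ p ∨ q but u1 ⊮ q.
u1: does not force it.
u2: forces it.
u3: does not force it.
u4: forces it.
Worlds forcing the formula: {u2, u4}.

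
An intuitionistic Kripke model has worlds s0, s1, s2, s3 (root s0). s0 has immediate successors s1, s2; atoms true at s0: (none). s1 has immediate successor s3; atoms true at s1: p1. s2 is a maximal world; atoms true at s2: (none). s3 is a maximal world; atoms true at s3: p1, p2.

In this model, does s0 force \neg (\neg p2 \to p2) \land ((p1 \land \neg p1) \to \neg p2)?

s0 \nVdash \neg (\neg p2 \to p2) \land ((p1 \land \neg p1) \to \neg p2) since s0 fails \neg (\neg p2 \to p2).

No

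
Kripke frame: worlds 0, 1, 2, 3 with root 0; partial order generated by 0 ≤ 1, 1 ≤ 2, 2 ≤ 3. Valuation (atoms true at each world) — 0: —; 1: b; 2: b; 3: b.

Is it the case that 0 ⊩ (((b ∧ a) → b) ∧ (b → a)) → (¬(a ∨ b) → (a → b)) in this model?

Yes

0 ⊩ (((b ∧ a) → b) ∧ (b → a)) → (¬(a ∨ b) → (a → b)) vacuously: no world accessible from 0 forces the antecedent ((b ∧ a) → b) ∧ (b → a).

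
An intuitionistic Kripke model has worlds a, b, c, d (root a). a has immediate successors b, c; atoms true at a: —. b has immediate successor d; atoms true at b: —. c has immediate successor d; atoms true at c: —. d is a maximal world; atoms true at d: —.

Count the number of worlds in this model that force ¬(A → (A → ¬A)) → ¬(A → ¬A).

4

a: forces it.
b: forces it.
c: forces it.
d: forces it.
Worlds forcing the formula: {a, b, c, d}.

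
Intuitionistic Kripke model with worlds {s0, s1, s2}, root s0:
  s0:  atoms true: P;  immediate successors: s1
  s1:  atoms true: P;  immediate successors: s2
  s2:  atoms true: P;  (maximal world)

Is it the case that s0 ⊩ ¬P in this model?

No

s0 ⊮ ¬P since s0 is accessible from s0 and s0 ⊩ P.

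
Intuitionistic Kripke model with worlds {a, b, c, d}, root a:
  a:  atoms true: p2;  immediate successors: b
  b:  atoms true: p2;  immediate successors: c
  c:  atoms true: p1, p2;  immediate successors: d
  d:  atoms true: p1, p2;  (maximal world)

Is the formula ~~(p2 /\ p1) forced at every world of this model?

a ||- ~~(p2 /\ p1): no world accessible from a forces ~(p2 /\ p1).
Since the root a forces ~~(p2 /\ p1) and forcing is persistent (monotone upward), every world forces it.

Yes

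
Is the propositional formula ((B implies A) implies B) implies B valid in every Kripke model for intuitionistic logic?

This is Peirce's law, which is not intuitionistically valid.
A Kripke countermodel: worlds a, b; order generated by a <= b; atoms true at each world — a:{}; b:{B}.
a does not force ((B implies A) implies B) implies B: already at a itself, a forces (B implies A) implies B but a does not force B.
a lacks atom B, so a does not force B.
So the root a does not force the formula.

No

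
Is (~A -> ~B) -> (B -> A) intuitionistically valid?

This is the converse of contraposition, which is not intuitionistically valid.
A Kripke countermodel: worlds u0, u1; order generated by u0 <= u1; atoms true at each world — u0:{B}; u1:{A,B}.
u0 ||-/- (~A -> ~B) -> (B -> A): already at u0 itself, u0 ||- ~A -> ~B but u0 ||-/- B -> A.
u0 ||-/- B -> A: already at u0 itself, u0 ||- B but u0 ||-/- A.
u0 lacks atom A, so u0 ||-/- A.
So the root u0 does not force the formula.

No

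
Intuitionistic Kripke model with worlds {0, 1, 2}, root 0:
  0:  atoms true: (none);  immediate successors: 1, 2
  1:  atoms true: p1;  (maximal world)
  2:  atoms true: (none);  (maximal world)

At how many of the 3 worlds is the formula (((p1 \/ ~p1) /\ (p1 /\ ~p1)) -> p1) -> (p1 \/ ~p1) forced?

0: does not force it — 0 ||-/- (((p1 \/ ~p1) /\ (p1 /\ ~p1)) -> p1) -> (p1 \/ ~p1): already at 0 itself, 0 ||- ((p1 \/ ~p1) /\ (p1 /\ ~p1)) -> p1 but 0 ||-/- p1 \/ ~p1.
1: forces it.
2: forces it.
Worlds forcing the formula: {1, 2}.

2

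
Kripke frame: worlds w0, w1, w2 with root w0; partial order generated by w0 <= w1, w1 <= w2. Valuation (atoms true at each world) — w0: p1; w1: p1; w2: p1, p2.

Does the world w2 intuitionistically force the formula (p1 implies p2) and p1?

Yes

w2 forces (p1 implies p2) and p1 since w2 forces both conjuncts.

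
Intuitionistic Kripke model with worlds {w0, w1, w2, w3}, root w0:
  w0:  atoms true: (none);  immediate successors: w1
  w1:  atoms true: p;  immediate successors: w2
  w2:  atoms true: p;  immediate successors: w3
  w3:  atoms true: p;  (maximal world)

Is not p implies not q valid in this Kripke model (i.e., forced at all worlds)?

w0 forces not p implies not q vacuously: no world accessible from w0 forces the antecedent not p.
Since the root w0 forces not p implies not q and forcing is persistent (monotone upward), every world forces it.

Yes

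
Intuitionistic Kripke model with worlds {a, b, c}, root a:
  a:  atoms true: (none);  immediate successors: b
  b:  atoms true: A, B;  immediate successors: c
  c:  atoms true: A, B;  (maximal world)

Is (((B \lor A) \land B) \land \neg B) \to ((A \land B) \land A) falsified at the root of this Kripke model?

a \Vdash (((B \lor A) \land B) \land \neg B) \to ((A \land B) \land A) vacuously: no world accessible from a forces the antecedent ((B \lor A) \land B) \land \neg B.
So the root a forces (((B \lor A) \land B) \land \neg B) \to ((A \land B) \land A); the model is not a countermodel.

No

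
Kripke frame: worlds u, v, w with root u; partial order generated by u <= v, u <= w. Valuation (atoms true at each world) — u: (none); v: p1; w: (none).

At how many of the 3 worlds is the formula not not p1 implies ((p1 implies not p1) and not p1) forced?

1

u: does not force it — u does not force not not p1 implies ((p1 implies not p1) and not p1): at the accessible world v, v forces not not p1 but v does not force (p1 implies not p1) and not p1.
v: does not force it — v does not force not not p1 implies ((p1 implies not p1) and not p1): already at v itself, v forces not not p1 but v does not force (p1 implies not p1) and not p1.
w: forces it.
Worlds forcing the formula: {w}.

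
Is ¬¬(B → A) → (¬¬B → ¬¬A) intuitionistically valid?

Yes

This is the distribution of double negation over implication, which is intuitionistically derivable.
Assume ¬¬(B → A) and ¬¬B; suppose ¬A. Then B → A would give ¬B (by contraposition), contradicting ¬¬B; so ¬(B → A), contradicting ¬¬(B → A). Hence ¬¬A.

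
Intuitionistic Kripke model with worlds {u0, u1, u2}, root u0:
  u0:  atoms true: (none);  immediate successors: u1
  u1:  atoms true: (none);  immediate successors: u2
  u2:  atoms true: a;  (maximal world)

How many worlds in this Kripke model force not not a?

3

u0: forces it.
u1: forces it.
u2: forces it.
Worlds forcing the formula: {u0, u1, u2}.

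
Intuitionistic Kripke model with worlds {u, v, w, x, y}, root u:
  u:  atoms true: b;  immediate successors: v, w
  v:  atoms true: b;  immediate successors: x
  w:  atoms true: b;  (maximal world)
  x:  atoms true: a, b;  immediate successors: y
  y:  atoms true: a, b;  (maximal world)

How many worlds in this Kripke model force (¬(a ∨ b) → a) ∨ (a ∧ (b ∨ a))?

u: forces it.
v: forces it.
w: forces it.
x: forces it.
y: forces it.
Worlds forcing the formula: {u, v, w, x, y}.

5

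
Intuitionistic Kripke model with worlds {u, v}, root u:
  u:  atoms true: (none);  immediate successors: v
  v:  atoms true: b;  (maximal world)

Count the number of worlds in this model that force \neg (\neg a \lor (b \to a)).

0

u: does not force it — u \nVdash \neg (\neg a \lor (b \to a)) since u is accessible from u and u \Vdash \neg a \lor (b \to a).
v: does not force it.
Worlds forcing the formula: { }.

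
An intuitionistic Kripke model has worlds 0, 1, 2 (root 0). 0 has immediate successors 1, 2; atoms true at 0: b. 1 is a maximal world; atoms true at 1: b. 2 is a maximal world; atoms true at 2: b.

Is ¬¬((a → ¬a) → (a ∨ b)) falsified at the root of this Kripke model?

0 ⊩ ¬¬((a → ¬a) → (a ∨ b)): no world accessible from 0 forces ¬((a → ¬a) → (a ∨ b)).
So the root 0 forces ¬¬((a → ¬a) → (a ∨ b)); the model is not a countermodel.

No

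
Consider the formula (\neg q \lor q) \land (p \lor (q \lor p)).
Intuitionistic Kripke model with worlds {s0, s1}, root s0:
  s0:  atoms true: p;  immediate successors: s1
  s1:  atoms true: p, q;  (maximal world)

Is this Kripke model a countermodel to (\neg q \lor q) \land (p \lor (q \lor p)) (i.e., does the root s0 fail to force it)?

Yes

s0 \nVdash (\neg q \lor q) \land (p \lor (q \lor p)) since s0 fails \neg q \lor q.
So the root s0 does not force (\neg q \lor q) \land (p \lor (q \lor p)); the model is a countermodel.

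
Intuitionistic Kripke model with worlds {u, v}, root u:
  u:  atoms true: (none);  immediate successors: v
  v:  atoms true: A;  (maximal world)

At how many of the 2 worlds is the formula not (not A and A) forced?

u: forces it.
v: forces it.
Worlds forcing the formula: {u, v}.

2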